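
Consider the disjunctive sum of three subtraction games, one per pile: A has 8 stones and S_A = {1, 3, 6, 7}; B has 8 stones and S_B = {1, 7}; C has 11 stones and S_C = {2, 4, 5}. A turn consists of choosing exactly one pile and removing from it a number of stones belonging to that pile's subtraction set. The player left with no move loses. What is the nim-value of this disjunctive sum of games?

0

Pile A, S = {1, 3, 6, 7}:
n : 0 1 2 3 4 5 6 7 8
G : 0 1 0 1 0 1 2 3 2
G_A(8) = 2.
Pile B, S = {1, 7}:
G(0) = 0
G(1) = mex{0} = 1
G(2) = mex{1} = 0
G(3) = mex{0} = 1
G(4) = mex{1} = 0
G(5) = mex{0} = 1
G(6) = mex{1} = 0
G(7) = mex{0,0} = 1
G(8) = mex{1,1} = 0
G_B(8) = 0.
Pile C, S = {2, 4, 5}:
n :  0  1  2  3  4  5  6  7  8  9 10 11
G :  0  0  1  1  2  2  3  0  0  1  1  2
G_C(11) = 2.
Combined Grundy value = 2 ⊕ 0 ⊕ 2 = 0.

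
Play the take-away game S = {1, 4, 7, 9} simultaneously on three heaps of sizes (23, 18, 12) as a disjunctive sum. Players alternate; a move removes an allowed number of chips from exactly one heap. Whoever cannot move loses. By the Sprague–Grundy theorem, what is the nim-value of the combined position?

All heaps use S = {1, 4, 7, 9}:
G(0) = 0
G(1) = mex{0} = 1
G(2) = mex{1} = 0
G(3) = mex{0} = 1
G(4) = mex{1,0} = 2
G(5) = mex{2,1} = 0
G(6) = mex{0,0} = 1
G(7) = mex{1,1,0} = 2
G(8) = mex{2,2,1} = 0
G(9) = mex{0,0,0,0} = 1
G(10) = mex{1,1,1,1} = 0
G(11) = mex{0,2,2,0} = 1
G(12) = mex{1,0,0,1} = 2
G(13) = mex{2,1,1,2} = 0
G(14) = mex{0,0,2,0} = 1
G(15) = mex{1,1,0,1} = 2
G(16) = mex{2,2,1,2} = 0
G(17) = mex{0,0,0,0} = 1
G(18) = mex{1,1,1,1} = 0
G(19) = mex{0,2,2,0} = 1
G(20) = mex{1,0,0,1} = 2
G(21) = mex{2,1,1,2} = 0
G(22) = mex{0,0,2,0} = 1
G(23) = mex{1,1,0,1} = 2
Heap A: G(23) = 2.
Heap B: G(18) = 0.
Heap C: G(12) = 2.
Combined Grundy value = 2 ⊕ 0 ⊕ 2 = 0.

0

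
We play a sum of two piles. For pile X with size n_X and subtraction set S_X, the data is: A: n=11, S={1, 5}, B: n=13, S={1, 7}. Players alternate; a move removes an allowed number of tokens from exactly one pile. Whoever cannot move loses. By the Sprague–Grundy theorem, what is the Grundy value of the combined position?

Pile A, S = {1, 5}:
n :  0  1  2  3  4  5  6  7  8  9 10 11
G :  0  1  0  1  0  1  0  1  0  1  0  1
G_A(11) = 1.
Pile B, S = {1, 7}:
n :  0  1  2  3  4  5  6  7  8  9 10 11 12 13
G :  0  1  0  1  0  1  0  1  0  1  0  1  0  1
G_B(13) = 1.
Combined Grundy value = 1 ⊕ 1 = 0.

0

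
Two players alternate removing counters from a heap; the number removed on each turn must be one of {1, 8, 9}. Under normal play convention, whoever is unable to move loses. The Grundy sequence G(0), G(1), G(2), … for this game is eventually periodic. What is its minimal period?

G(0) = 0
G(1) = mex{0} = 1
G(2) = mex{1} = 0
G(3) = mex{0} = 1
G(4) = mex{1} = 0
G(5) = mex{0} = 1
G(6) = mex{1} = 0
G(7) = mex{0} = 1
G(8) = mex{1,0} = 2
G(9) = mex{2,1,0} = 3
G(10) = mex{3,0,1} = 2
G(11) = mex{2,1,0} = 3
G(12) = mex{3,0,1} = 2
G(13) = mex{2,1,0} = 3
G(14) = mex{3,0,1} = 2
G(15) = mex{2,1,0} = 3
G(16) = mex{3,2,1} = 0
G(17) = mex{0,3,2} = 1
G(18) = mex{1,2,3} = 0
G(19) = mex{0,3,2} = 1
G(20) = mex{1,2,3} = 0
G(21) = mex{0,3,2} = 1
G(22) = mex{1,2,3} = 0
G(23) = mex{0,3,2} = 1
G(24) = mex{1,0,3} = 2
G(25) = mex{2,1,0} = 3
G(26) = mex{3,0,1} = 2
G(27) = mex{2,1,0} = 3
G(28) = mex{3,0,1} = 2
G(29) = mex{2,1,0} = 3
G(30) = mex{3,0,1} = 2
G(31) = mex{2,1,0} = 3
G(32) = mex{3,2,1} = 0
G(33) = mex{0,3,2} = 1
G(n+16) = G(n) holds for n = 0,…,8 (a full window of length max(S) = 9), so the sequence is purely periodic with period 16.

16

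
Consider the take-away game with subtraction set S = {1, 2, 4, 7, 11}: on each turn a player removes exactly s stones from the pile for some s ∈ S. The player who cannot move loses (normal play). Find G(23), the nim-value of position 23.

n :  0  1  2  3  4  5  6  7  8  9 10 11 12 13 14 15 16 17 18 19 20 21 22 23
G :  0  1  2  0  1  2  0  1  2  0  1  2  0  1  2  0  1  2  0  1  2  0  1  2

2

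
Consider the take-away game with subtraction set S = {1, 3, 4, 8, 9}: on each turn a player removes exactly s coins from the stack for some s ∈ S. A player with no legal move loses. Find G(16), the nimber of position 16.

2

G(0) = 0
G(1) = mex{0} = 1
G(2) = mex{1} = 0
G(3) = mex{0,0} = 1
G(4) = mex{1,1,0} = 2
G(5) = mex{2,0,1} = 3
G(6) = mex{3,1,0} = 2
G(7) = mex{2,2,1} = 0
G(8) = mex{0,3,2,0} = 1
G(9) = mex{1,2,3,1,0} = 4
G(10) = mex{4,0,2,0,1} = 3
G(11) = mex{3,1,0,1,0} = 2
G(12) = mex{2,4,1,2,1} = 0
G(13) = mex{0,3,4,3,2} = 1
G(14) = mex{1,2,3,2,3} = 0
G(15) = mex{0,0,2,0,2} = 1
G(16) = mex{1,1,0,1,0} = 2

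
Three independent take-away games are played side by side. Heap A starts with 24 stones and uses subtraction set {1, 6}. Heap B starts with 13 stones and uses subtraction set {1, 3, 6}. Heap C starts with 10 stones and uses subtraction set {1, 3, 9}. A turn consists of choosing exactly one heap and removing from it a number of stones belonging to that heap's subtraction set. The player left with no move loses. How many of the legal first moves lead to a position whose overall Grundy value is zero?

7

Heap A, S = {1, 6}:
n :  0  1  2  3  4  5  6  7  8  9 10 11 12 13 14 15 16 17 18 19 20 21 22 23 24
G :  0  1  0  1  0  1  2  0  1  0  1  0  1  2  0  1  0  1  0  1  2  0  1  0  1
G_A(24) = 1.
Heap B, S = {1, 3, 6}:
G(0) = 0
G(1) = mex{0} = 1
G(2) = mex{1} = 0
G(3) = mex{0,0} = 1
G(4) = mex{1,1} = 0
G(5) = mex{0,0} = 1
G(6) = mex{1,1,0} = 2
G(7) = mex{2,0,1} = 3
G(8) = mex{3,1,0} = 2
G(9) = mex{2,2,1} = 0
G(10) = mex{0,3,0} = 1
G(11) = mex{1,2,1} = 0
G(12) = mex{0,0,2} = 1
G(13) = mex{1,1,3} = 0
G_B(13) = 0.
Heap C, S = {1, 3, 9}:
G(0) = 0
G(1) = mex{0} = 1
G(2) = mex{1} = 0
G(3) = mex{0,0} = 1
G(4) = mex{1,1} = 0
G(5) = mex{0,0} = 1
G(6) = mex{1,1} = 0
G(7) = mex{0,0} = 1
G(8) = mex{1,1} = 0
G(9) = mex{0,0,0} = 1
G(10) = mex{1,1,1} = 0
G_C(10) = 0.
Combined Grundy value = 1 ⊕ 0 ⊕ 0 = 1.
A winning move leaves total XOR = 0, i.e. changes one component's Grundy value g to g ⊕ X where X is the current total.
Heap A: need g' = 1⊕1 = 0. Options: 24−1→G=0, 24−6→G=0. Hits: 2.
Heap B: need g' = 0⊕1 = 1. Options: 13−1→G=1, 13−3→G=1, 13−6→G=3. Hits: 2.
Heap C: need g' = 0⊕1 = 1. Options: 10−1→G=1, 10−3→G=1, 10−9→G=1. Hits: 3.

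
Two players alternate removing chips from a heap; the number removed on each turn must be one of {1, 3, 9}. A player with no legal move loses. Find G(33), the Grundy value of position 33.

n :  0  1  2  3  4  5  6  7  8  9 10 11 12 13 14 15 16 17 18 19 20 21 22 23 24 25 26 27 28 29 30 31 32 33
G :  0  1  0  1  0  1  0  1  0  1  0  1  0  1  0  1  0  1  0  1  0  1  0  1  0  1  0  1  0  1  0  1  0  1

1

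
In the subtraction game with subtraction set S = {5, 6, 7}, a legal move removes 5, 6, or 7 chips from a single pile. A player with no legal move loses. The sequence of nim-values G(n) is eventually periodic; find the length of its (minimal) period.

12

n :  0  1  2  3  4  5  6  7  8  9 10 11 12 13 14 15 16 17 18 19 20 21 22 23 24 25
G :  0  0  0  0  0  1  1  1  1  1  2  2  0  0  0  0  0  1  1  1  1  1  2  2  0  0
G(n+12) = G(n) holds for n = 0,…,6 (a full window of length max(S) = 7), so the sequence is purely periodic with period 12.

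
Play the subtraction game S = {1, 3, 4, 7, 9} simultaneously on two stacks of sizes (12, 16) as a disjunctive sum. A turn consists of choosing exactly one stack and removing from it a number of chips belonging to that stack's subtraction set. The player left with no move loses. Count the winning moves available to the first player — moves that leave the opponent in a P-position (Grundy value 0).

2

All stacks use S = {1, 3, 4, 7, 9}:
n :  0  1  2  3  4  5  6  7  8  9 10 11 12 13 14 15 16
G :  0  1  0  1  2  3  2  3  0  1  0  1  2  3  2  3  0
Stack A: G(12) = 2.
Stack B: G(16) = 0.
Combined Grundy value = 2 ⊕ 0 = 2.
A winning move leaves total XOR = 0, i.e. changes one component's Grundy value g to g ⊕ X where X is the current total.
Stack A: need g' = 2⊕2 = 0. Options: 12−1→G=1, 12−3→G=1, 12−4→G=0, 12−7→G=3, 12−9→G=1. Hits: 1.
Stack B: need g' = 0⊕2 = 2. Options: 16−1→G=3, 16−3→G=3, 16−4→G=2, 16−7→G=1, 16−9→G=3. Hits: 1.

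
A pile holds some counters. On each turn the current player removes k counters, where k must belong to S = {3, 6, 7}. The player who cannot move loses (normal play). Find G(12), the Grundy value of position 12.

G(0) = 0
G(1) = mex{} = 0
G(2) = mex{} = 0
G(3) = mex{0} = 1
G(4) = mex{0} = 1
G(5) = mex{0} = 1
G(6) = mex{1,0} = 2
G(7) = mex{1,0,0} = 2
G(8) = mex{1,0,0} = 2
G(9) = mex{2,1,0} = 3
G(10) = mex{2,1,1} = 0
G(11) = mex{2,1,1} = 0
G(12) = mex{3,2,1} = 0

0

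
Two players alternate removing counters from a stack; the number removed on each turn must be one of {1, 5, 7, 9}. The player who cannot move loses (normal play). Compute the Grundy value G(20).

n :  0  1  2  3  4  5  6  7  8  9 10 11 12 13 14 15 16 17 18 19 20
G :  0  1  0  1  0  1  0  1  0  1  0  1  0  1  0  1  0  1  0  1  0

0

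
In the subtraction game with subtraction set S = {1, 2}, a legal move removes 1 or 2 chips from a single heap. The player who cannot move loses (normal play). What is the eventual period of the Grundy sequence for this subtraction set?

n :  0  1  2  3  4  5  6  7  8  9 10 11 12 13 14
G :  0  1  2  0  1  2  0  1  2  0  1  2  0  1  2
G(n+3) = G(n) holds for n = 0,…,1 (a full window of length max(S) = 2), so the sequence is purely periodic with period 3.

3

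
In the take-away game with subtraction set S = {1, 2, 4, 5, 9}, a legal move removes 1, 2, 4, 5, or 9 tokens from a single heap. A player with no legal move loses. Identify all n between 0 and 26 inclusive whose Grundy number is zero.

n :  0  1  2  3  4  5  6  7  8  9 10 11 12 13 14 15 16 17 18 19 20 21 22 23 24 25 26
G :  0  1  2  0  1  2  0  1  2  3  4  5  3  0  1  2  0  1  2  0  1  2  3  4  5  3  0
P-positions are exactly the n with G(n) = 0.

0, 3, 6, 13, 16, 19, 26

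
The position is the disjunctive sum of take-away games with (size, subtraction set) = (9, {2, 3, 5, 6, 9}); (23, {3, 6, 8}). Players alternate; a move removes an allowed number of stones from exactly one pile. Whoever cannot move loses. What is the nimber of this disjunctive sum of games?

Pile A, S = {2, 3, 5, 6, 9}:
G(0) = 0
G(1) = mex{} = 0
G(2) = mex{0} = 1
G(3) = mex{0,0} = 1
G(4) = mex{1,0} = 2
G(5) = mex{1,1,0} = 2
G(6) = mex{2,1,0,0} = 3
G(7) = mex{2,2,1,0} = 3
G(8) = mex{3,2,1,1} = 0
G(9) = mex{3,3,2,1,0} = 4
G_A(9) = 4.
Pile B, S = {3, 6, 8}:
n :  0  1  2  3  4  5  6  7  8  9 10 11 12 13 14 15 16 17 18 19 20 21 22 23
G :  0  0  0  1  1  1  2  2  2  3  3  0  0  0  1  1  1  2  2  2  3  3  0  0
G_B(23) = 0.
Combined Grundy value = 4 ⊕ 0 = 4.

4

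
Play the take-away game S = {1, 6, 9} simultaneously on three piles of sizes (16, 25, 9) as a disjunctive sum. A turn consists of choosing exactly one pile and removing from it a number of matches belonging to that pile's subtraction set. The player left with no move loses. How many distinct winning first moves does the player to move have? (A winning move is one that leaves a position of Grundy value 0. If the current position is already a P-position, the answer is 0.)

All piles use S = {1, 6, 9}:
n :  0  1  2  3  4  5  6  7  8  9 10 11 12 13 14 15 16 17 18 19 20 21 22 23 24 25
G :  0  1  0  1  0  1  2  0  1  2  3  2  0  1  0  1  2  0  1  0  1  2  0  1  0  1
Pile A: G(16) = 2.
Pile B: G(25) = 1.
Pile C: G(9) = 2.
Combined Grundy value = 2 ⊕ 1 ⊕ 2 = 1.
A winning move leaves total XOR = 0, i.e. changes one component's Grundy value g to g ⊕ X where X is the current total.
Pile A: need g' = 2⊕1 = 3. Options: 16−1→G=1, 16−6→G=3, 16−9→G=0. Hits: 1.
Pile B: need g' = 1⊕1 = 0. Options: 25−1→G=0, 25−6→G=0, 25−9→G=2. Hits: 2.
Pile C: need g' = 2⊕1 = 3. Options: 9−1→G=1, 9−6→G=1, 9−9→G=0. Hits: 0.

3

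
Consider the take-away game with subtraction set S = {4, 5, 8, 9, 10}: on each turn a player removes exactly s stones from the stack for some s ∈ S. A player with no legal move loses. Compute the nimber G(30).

G(0) = 0
G(1) = mex{} = 0
G(2) = mex{} = 0
G(3) = mex{} = 0
G(4) = mex{0} = 1
G(5) = mex{0,0} = 1
G(6) = mex{0,0} = 1
G(7) = mex{0,0} = 1
G(8) = mex{1,0,0} = 2
G(9) = mex{1,1,0,0} = 2
G(10) = mex{1,1,0,0,0} = 2
G(11) = mex{1,1,0,0,0} = 2
G(12) = mex{2,1,1,0,0} = 3
G(13) = mex{2,2,1,1,0} = 3
G(14) = mex{2,2,1,1,1} = 0
G(15) = mex{2,2,1,1,1} = 0
G(16) = mex{3,2,2,1,1} = 0
G(17) = mex{3,3,2,2,1} = 0
G(18) = mex{0,3,2,2,2} = 1
G(19) = mex{0,0,2,2,2} = 1
G(20) = mex{0,0,3,2,2} = 1
G(21) = mex{0,0,3,3,2} = 1
G(22) = mex{1,0,0,3,3} = 2
G(23) = mex{1,1,0,0,3} = 2
G(24) = mex{1,1,0,0,0} = 2
G(25) = mex{1,1,0,0,0} = 2
G(26) = mex{2,1,1,0,0} = 3
G(27) = mex{2,2,1,1,0} = 3
G(28) = mex{2,2,1,1,1} = 0
G(29) = mex{2,2,1,1,1} = 0
G(30) = mex{3,2,2,1,1} = 0

0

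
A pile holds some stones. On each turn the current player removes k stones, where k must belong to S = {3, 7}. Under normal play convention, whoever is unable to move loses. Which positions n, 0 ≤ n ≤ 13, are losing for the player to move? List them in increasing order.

0, 1, 2, 6, 10, 11, 12

n :  0  1  2  3  4  5  6  7  8  9 10 11 12 13
G :  0  0  0  1  1  1  0  2  2  1  0  0  0  1
P-positions are exactly the n with G(n) = 0.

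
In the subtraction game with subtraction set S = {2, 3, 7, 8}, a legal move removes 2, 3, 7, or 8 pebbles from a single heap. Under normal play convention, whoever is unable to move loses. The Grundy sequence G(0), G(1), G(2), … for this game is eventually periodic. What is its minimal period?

G(0) = 0
G(1) = mex{} = 0
G(2) = mex{0} = 1
G(3) = mex{0,0} = 1
G(4) = mex{1,0} = 2
G(5) = mex{1,1} = 0
G(6) = mex{2,1} = 0
G(7) = mex{0,2,0} = 1
G(8) = mex{0,0,0,0} = 1
G(9) = mex{1,0,1,0} = 2
G(10) = mex{1,1,1,1} = 0
G(11) = mex{2,1,2,1} = 0
G(12) = mex{0,2,0,2} = 1
G(13) = mex{0,0,0,0} = 1
G(14) = mex{1,0,1,0} = 2
G(n+5) = G(n) holds for n = 0,…,7 (a full window of length max(S) = 8), so the sequence is purely periodic with period 5.

5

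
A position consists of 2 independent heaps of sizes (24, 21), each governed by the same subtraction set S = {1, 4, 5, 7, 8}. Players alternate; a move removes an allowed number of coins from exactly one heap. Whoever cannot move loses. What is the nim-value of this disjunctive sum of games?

All heaps use S = {1, 4, 5, 7, 8}:
G(0) = 0
G(1) = mex{0} = 1
G(2) = mex{1} = 0
G(3) = mex{0} = 1
G(4) = mex{1,0} = 2
G(5) = mex{2,1,0} = 3
G(6) = mex{3,0,1} = 2
G(7) = mex{2,1,0,0} = 3
G(8) = mex{3,2,1,1,0} = 4
G(9) = mex{4,3,2,0,1} = 5
G(10) = mex{5,2,3,1,0} = 4
G(11) = mex{4,3,2,2,1} = 0
G(12) = mex{0,4,3,3,2} = 1
G(13) = mex{1,5,4,2,3} = 0
G(14) = mex{0,4,5,3,2} = 1
G(15) = mex{1,0,4,4,3} = 2
G(16) = mex{2,1,0,5,4} = 3
G(17) = mex{3,0,1,4,5} = 2
G(18) = mex{2,1,0,0,4} = 3
G(19) = mex{3,2,1,1,0} = 4
G(20) = mex{4,3,2,0,1} = 5
G(21) = mex{5,2,3,1,0} = 4
G(22) = mex{4,3,2,2,1} = 0
G(23) = mex{0,4,3,3,2} = 1
G(24) = mex{1,5,4,2,3} = 0
Heap A: G(24) = 0.
Heap B: G(21) = 4.
Combined Grundy value = 0 ⊕ 4 = 4.

4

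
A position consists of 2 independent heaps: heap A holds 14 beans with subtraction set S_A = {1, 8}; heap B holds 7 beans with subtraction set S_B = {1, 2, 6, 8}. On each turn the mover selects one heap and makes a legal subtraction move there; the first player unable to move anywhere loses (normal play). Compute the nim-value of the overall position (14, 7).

Heap A, S = {1, 8}:
n :  0  1  2  3  4  5  6  7  8  9 10 11 12 13 14
G :  0  1  0  1  0  1  0  1  2  0  1  0  1  0  1
G_A(14) = 1.
Heap B, S = {1, 2, 6, 8}:
n : 0 1 2 3 4 5 6 7
G : 0 1 2 0 1 2 3 0
G_B(7) = 0.
Combined Grundy value = 1 ⊕ 0 = 1.

1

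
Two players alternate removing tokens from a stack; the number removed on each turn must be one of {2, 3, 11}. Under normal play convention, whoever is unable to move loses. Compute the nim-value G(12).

1

G(0) = 0
G(1) = mex{} = 0
G(2) = mex{0} = 1
G(3) = mex{0,0} = 1
G(4) = mex{1,0} = 2
G(5) = mex{1,1} = 0
G(6) = mex{2,1} = 0
G(7) = mex{0,2} = 1
G(8) = mex{0,0} = 1
G(9) = mex{1,0} = 2
G(10) = mex{1,1} = 0
G(11) = mex{2,1,0} = 3
G(12) = mex{0,2,0} = 1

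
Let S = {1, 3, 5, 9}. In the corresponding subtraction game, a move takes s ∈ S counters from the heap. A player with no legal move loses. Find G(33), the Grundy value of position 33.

1

G(0) = 0
G(1) = mex{0} = 1
G(2) = mex{1} = 0
G(3) = mex{0,0} = 1
G(4) = mex{1,1} = 0
G(5) = mex{0,0,0} = 1
G(6) = mex{1,1,1} = 0
G(7) = mex{0,0,0} = 1
G(8) = mex{1,1,1} = 0
G(9) = mex{0,0,0,0} = 1
G(10) = mex{1,1,1,1} = 0
G(11) = mex{0,0,0,0} = 1
G(12) = mex{1,1,1,1} = 0
G(13) = mex{0,0,0,0} = 1
G(14) = mex{1,1,1,1} = 0
G(15) = mex{0,0,0,0} = 1
G(16) = mex{1,1,1,1} = 0
G(17) = mex{0,0,0,0} = 1
G(18) = mex{1,1,1,1} = 0
G(19) = mex{0,0,0,0} = 1
G(20) = mex{1,1,1,1} = 0
G(21) = mex{0,0,0,0} = 1
G(22) = mex{1,1,1,1} = 0
G(23) = mex{0,0,0,0} = 1
G(24) = mex{1,1,1,1} = 0
G(25) = mex{0,0,0,0} = 1
G(26) = mex{1,1,1,1} = 0
G(27) = mex{0,0,0,0} = 1
G(28) = mex{1,1,1,1} = 0
G(29) = mex{0,0,0,0} = 1
G(30) = mex{1,1,1,1} = 0
G(31) = mex{0,0,0,0} = 1
G(32) = mex{1,1,1,1} = 0
G(33) = mex{0,0,0,0} = 1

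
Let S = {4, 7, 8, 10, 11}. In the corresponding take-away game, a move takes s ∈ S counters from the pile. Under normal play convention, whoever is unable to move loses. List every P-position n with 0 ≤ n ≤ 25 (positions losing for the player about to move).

0, 1, 2, 3, 15, 16, 17, 18

n :  0  1  2  3  4  5  6  7  8  9 10 11 12 13 14 15 16 17 18 19 20 21 22 23 24 25
G :  0  0  0  0  1  1  1  1  2  2  2  2  3  3  3  0  0  0  0  1  1  1  1  2  2  2
P-positions are exactly the n with G(n) = 0.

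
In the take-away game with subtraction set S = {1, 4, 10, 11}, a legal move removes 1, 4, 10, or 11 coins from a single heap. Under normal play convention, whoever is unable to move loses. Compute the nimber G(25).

2

n :  0  1  2  3  4  5  6  7  8  9 10 11 12 13 14 15 16 17 18 19 20 21 22 23 24 25
G :  0  1  0  1  2  0  1  0  1  2  3  2  3  4  0  1  2  3  2  0  1  0  1  2  3  2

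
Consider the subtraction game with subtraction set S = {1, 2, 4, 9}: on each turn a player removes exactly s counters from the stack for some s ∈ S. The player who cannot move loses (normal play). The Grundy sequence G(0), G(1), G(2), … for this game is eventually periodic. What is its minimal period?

G(0) = 0
G(1) = mex{0} = 1
G(2) = mex{1,0} = 2
G(3) = mex{2,1} = 0
G(4) = mex{0,2,0} = 1
G(5) = mex{1,0,1} = 2
G(6) = mex{2,1,2} = 0
G(7) = mex{0,2,0} = 1
G(8) = mex{1,0,1} = 2
G(9) = mex{2,1,2,0} = 3
G(10) = mex{3,2,0,1} = 4
G(11) = mex{4,3,1,2} = 0
G(12) = mex{0,4,2,0} = 1
G(13) = mex{1,0,3,1} = 2
G(14) = mex{2,1,4,2} = 0
G(15) = mex{0,2,0,0} = 1
G(16) = mex{1,0,1,1} = 2
G(17) = mex{2,1,2,2} = 0
G(18) = mex{0,2,0,3} = 1
G(19) = mex{1,0,1,4} = 2
G(20) = mex{2,1,2,0} = 3
G(21) = mex{3,2,0,1} = 4
G(22) = mex{4,3,1,2} = 0
G(23) = mex{0,4,2,0} = 1
G(n+11) = G(n) holds for n = 0,…,8 (a full window of length max(S) = 9), so the sequence is purely periodic with period 11.

11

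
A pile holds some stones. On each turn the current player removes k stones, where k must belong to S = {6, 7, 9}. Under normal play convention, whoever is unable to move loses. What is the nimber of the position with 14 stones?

G(0) = 0
G(1) = mex{} = 0
G(2) = mex{} = 0
G(3) = mex{} = 0
G(4) = mex{} = 0
G(5) = mex{} = 0
G(6) = mex{0} = 1
G(7) = mex{0,0} = 1
G(8) = mex{0,0} = 1
G(9) = mex{0,0,0} = 1
G(10) = mex{0,0,0} = 1
G(11) = mex{0,0,0} = 1
G(12) = mex{1,0,0} = 2
G(13) = mex{1,1,0} = 2
G(14) = mex{1,1,0} = 2

2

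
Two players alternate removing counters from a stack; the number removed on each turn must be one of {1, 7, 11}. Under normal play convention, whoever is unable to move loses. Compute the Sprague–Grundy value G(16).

0

n :  0  1  2  3  4  5  6  7  8  9 10 11 12 13 14 15 16
G :  0  1  0  1  0  1  0  1  0  1  0  1  0  1  0  1  0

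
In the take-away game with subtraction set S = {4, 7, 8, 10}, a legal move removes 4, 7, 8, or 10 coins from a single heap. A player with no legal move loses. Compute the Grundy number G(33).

1

n :  0  1  2  3  4  5  6  7  8  9 10 11 12 13 14 15 16 17 18 19 20 21 22 23 24 25 26 27 28 29 30 31 32 33
G :  0  0  0  0  1  1  1  1  2  2  2  2  3  3  0  0  0  0  1  1  1  1  2  2  2  2  3  3  0  0  0  0  1  1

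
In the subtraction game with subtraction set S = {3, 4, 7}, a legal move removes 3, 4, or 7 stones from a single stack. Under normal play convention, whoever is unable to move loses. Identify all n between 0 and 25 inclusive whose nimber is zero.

0, 1, 2, 10, 11, 12, 20, 21, 22

n :  0  1  2  3  4  5  6  7  8  9 10 11 12 13 14 15 16 17 18 19 20 21 22 23 24 25
G :  0  0  0  1  1  1  2  2  2  3  0  0  0  1  1  1  2  2  2  3  0  0  0  1  1  1
P-positions are exactly the n with G(n) = 0.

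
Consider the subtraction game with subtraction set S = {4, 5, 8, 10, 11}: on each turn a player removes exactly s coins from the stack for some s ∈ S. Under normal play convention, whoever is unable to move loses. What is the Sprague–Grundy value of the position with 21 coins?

G(0) = 0
G(1) = mex{} = 0
G(2) = mex{} = 0
G(3) = mex{} = 0
G(4) = mex{0} = 1
G(5) = mex{0,0} = 1
G(6) = mex{0,0} = 1
G(7) = mex{0,0} = 1
G(8) = mex{1,0,0} = 2
G(9) = mex{1,1,0} = 2
G(10) = mex{1,1,0,0} = 2
G(11) = mex{1,1,0,0,0} = 2
G(12) = mex{2,1,1,0,0} = 3
G(13) = mex{2,2,1,0,0} = 3
G(14) = mex{2,2,1,1,0} = 3
G(15) = mex{2,2,1,1,1} = 0
G(16) = mex{3,2,2,1,1} = 0
G(17) = mex{3,3,2,1,1} = 0
G(18) = mex{3,3,2,2,1} = 0
G(19) = mex{0,3,2,2,2} = 1
G(20) = mex{0,0,3,2,2} = 1
G(21) = mex{0,0,3,2,2} = 1

1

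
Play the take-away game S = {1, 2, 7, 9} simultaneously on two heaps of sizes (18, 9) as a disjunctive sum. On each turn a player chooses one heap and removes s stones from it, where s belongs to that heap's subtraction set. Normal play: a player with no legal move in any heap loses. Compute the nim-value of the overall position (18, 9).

All heaps use S = {1, 2, 7, 9}:
n :  0  1  2  3  4  5  6  7  8  9 10 11 12 13 14 15 16 17 18
G :  0  1  2  0  1  2  0  1  2  3  4  0  1  2  0  1  2  0  1
Heap A: G(18) = 1.
Heap B: G(9) = 3.
Combined Grundy value = 1 ⊕ 3 = 2.

2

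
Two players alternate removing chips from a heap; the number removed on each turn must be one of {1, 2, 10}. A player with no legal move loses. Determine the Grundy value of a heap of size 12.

G(0) = 0
G(1) = mex{0} = 1
G(2) = mex{1,0} = 2
G(3) = mex{2,1} = 0
G(4) = mex{0,2} = 1
G(5) = mex{1,0} = 2
G(6) = mex{2,1} = 0
G(7) = mex{0,2} = 1
G(8) = mex{1,0} = 2
G(9) = mex{2,1} = 0
G(10) = mex{0,2,0} = 1
G(11) = mex{1,0,1} = 2
G(12) = mex{2,1,2} = 0

0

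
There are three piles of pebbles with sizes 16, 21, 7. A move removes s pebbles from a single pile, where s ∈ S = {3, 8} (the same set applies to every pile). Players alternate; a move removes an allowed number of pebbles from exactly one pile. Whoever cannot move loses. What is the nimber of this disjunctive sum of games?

0

All piles use S = {3, 8}:
G(0) = 0
G(1) = mex{} = 0
G(2) = mex{} = 0
G(3) = mex{0} = 1
G(4) = mex{0} = 1
G(5) = mex{0} = 1
G(6) = mex{1} = 0
G(7) = mex{1} = 0
G(8) = mex{1,0} = 2
G(9) = mex{0,0} = 1
G(10) = mex{0,0} = 1
G(11) = mex{2,1} = 0
G(12) = mex{1,1} = 0
G(13) = mex{1,1} = 0
G(14) = mex{0,0} = 1
G(15) = mex{0,0} = 1
G(16) = mex{0,2} = 1
G(17) = mex{1,1} = 0
G(18) = mex{1,1} = 0
G(19) = mex{1,0} = 2
G(20) = mex{0,0} = 1
G(21) = mex{0,0} = 1
Pile A: G(16) = 1.
Pile B: G(21) = 1.
Pile C: G(7) = 0.
Combined Grundy value = 1 ⊕ 1 ⊕ 0 = 0.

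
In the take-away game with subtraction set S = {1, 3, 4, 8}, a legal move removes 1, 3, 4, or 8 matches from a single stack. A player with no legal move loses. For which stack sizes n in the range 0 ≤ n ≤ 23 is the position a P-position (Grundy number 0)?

G(0) = 0
G(1) = mex{0} = 1
G(2) = mex{1} = 0
G(3) = mex{0,0} = 1
G(4) = mex{1,1,0} = 2
G(5) = mex{2,0,1} = 3
G(6) = mex{3,1,0} = 2
G(7) = mex{2,2,1} = 0
G(8) = mex{0,3,2,0} = 1
G(9) = mex{1,2,3,1} = 0
G(10) = mex{0,0,2,0} = 1
G(11) = mex{1,1,0,1} = 2
G(12) = mex{2,0,1,2} = 3
G(13) = mex{3,1,0,3} = 2
G(14) = mex{2,2,1,2} = 0
G(15) = mex{0,3,2,0} = 1
G(16) = mex{1,2,3,1} = 0
G(17) = mex{0,0,2,0} = 1
G(18) = mex{1,1,0,1} = 2
G(19) = mex{2,0,1,2} = 3
G(20) = mex{3,1,0,3} = 2
G(21) = mex{2,2,1,2} = 0
G(22) = mex{0,3,2,0} = 1
G(23) = mex{1,2,3,1} = 0
P-positions are exactly the n with G(n) = 0.

0, 2, 7, 9, 14, 16, 21, 23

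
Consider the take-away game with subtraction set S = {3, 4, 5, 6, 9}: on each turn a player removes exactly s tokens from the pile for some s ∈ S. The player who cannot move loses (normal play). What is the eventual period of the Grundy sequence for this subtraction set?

12

n :  0  1  2  3  4  5  6  7  8  9 10 11 12 13 14 15 16 17 18 19 20 21 22 23 24 25
G :  0  0  0  1  1  1  2  2  2  3  3  3  0  0  0  1  1  1  2  2  2  3  3  3  0  0
G(n+12) = G(n) holds for n = 0,…,8 (a full window of length max(S) = 9), so the sequence is purely periodic with period 12.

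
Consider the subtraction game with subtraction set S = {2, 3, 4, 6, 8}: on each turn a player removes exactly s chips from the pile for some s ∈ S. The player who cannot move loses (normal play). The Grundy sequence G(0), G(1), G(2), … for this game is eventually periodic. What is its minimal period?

10

G(0) = 0
G(1) = mex{} = 0
G(2) = mex{0} = 1
G(3) = mex{0,0} = 1
G(4) = mex{1,0,0} = 2
G(5) = mex{1,1,0} = 2
G(6) = mex{2,1,1,0} = 3
G(7) = mex{2,2,1,0} = 3
G(8) = mex{3,2,2,1,0} = 4
G(9) = mex{3,3,2,1,0} = 4
G(10) = mex{4,3,3,2,1} = 0
G(11) = mex{4,4,3,2,1} = 0
G(12) = mex{0,4,4,3,2} = 1
G(13) = mex{0,0,4,3,2} = 1
G(14) = mex{1,0,0,4,3} = 2
G(15) = mex{1,1,0,4,3} = 2
G(16) = mex{2,1,1,0,4} = 3
G(17) = mex{2,2,1,0,4} = 3
G(18) = mex{3,2,2,1,0} = 4
G(19) = mex{3,3,2,1,0} = 4
G(20) = mex{4,3,3,2,1} = 0
G(21) = mex{4,4,3,2,1} = 0
G(n+10) = G(n) holds for n = 0,…,7 (a full window of length max(S) = 8), so the sequence is purely periodic with period 10.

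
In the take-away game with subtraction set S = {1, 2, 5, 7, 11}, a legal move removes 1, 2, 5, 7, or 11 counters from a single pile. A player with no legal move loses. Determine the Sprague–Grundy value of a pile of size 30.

G(0) = 0
G(1) = mex{0} = 1
G(2) = mex{1,0} = 2
G(3) = mex{2,1} = 0
G(4) = mex{0,2} = 1
G(5) = mex{1,0,0} = 2
G(6) = mex{2,1,1} = 0
G(7) = mex{0,2,2,0} = 1
G(8) = mex{1,0,0,1} = 2
G(9) = mex{2,1,1,2} = 0
G(10) = mex{0,2,2,0} = 1
G(11) = mex{1,0,0,1,0} = 2
G(12) = mex{2,1,1,2,1} = 0
G(13) = mex{0,2,2,0,2} = 1
G(14) = mex{1,0,0,1,0} = 2
G(15) = mex{2,1,1,2,1} = 0
G(16) = mex{0,2,2,0,2} = 1
G(17) = mex{1,0,0,1,0} = 2
G(18) = mex{2,1,1,2,1} = 0
G(19) = mex{0,2,2,0,2} = 1
G(20) = mex{1,0,0,1,0} = 2
G(21) = mex{2,1,1,2,1} = 0
G(22) = mex{0,2,2,0,2} = 1
G(23) = mex{1,0,0,1,0} = 2
G(24) = mex{2,1,1,2,1} = 0
G(25) = mex{0,2,2,0,2} = 1
G(26) = mex{1,0,0,1,0} = 2
G(27) = mex{2,1,1,2,1} = 0
G(28) = mex{0,2,2,0,2} = 1
G(29) = mex{1,0,0,1,0} = 2
G(30) = mex{2,1,1,2,1} = 0

0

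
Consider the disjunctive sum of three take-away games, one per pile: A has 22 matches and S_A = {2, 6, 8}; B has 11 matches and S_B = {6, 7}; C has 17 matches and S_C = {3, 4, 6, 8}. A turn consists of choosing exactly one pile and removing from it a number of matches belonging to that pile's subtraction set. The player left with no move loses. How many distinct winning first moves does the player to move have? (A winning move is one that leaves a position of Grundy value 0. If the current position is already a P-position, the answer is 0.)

Pile A, S = {2, 6, 8}:
n :  0  1  2  3  4  5  6  7  8  9 10 11 12 13 14 15 16 17 18 19 20 21 22
G :  0  0  1  1  0  0  1  1  2  2  3  3  2  2  0  0  1  1  0  0  1  1  2
G_A(22) = 2.
Pile B, S = {6, 7}:
n :  0  1  2  3  4  5  6  7  8  9 10 11
G :  0  0  0  0  0  0  1  1  1  1  1  1
G_B(11) = 1.
Pile C, S = {3, 4, 6, 8}:
n :  0  1  2  3  4  5  6  7  8  9 10 11 12 13 14 15 16 17
G :  0  0  0  1  1  1  2  2  2  3  3  0  0  0  1  1  1  2
G_C(17) = 2.
Combined Grundy value = 2 ⊕ 1 ⊕ 2 = 1.
A winning move leaves total XOR = 0, i.e. changes one component's Grundy value g to g ⊕ X where X is the current total.
Pile A: need g' = 2⊕1 = 3. Options: 22−2→G=1, 22−6→G=1, 22−8→G=0. Hits: 0.
Pile B: need g' = 1⊕1 = 0. Options: 11−6→G=0, 11−7→G=0. Hits: 2.
Pile C: need g' = 2⊕1 = 3. Options: 17−3→G=1, 17−4→G=0, 17−6→G=0, 17−8→G=3. Hits: 1.

3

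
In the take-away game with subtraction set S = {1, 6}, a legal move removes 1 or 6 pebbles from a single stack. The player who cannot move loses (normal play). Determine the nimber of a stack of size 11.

0

G(0) = 0
G(1) = mex{0} = 1
G(2) = mex{1} = 0
G(3) = mex{0} = 1
G(4) = mex{1} = 0
G(5) = mex{0} = 1
G(6) = mex{1,0} = 2
G(7) = mex{2,1} = 0
G(8) = mex{0,0} = 1
G(9) = mex{1,1} = 0
G(10) = mex{0,0} = 1
G(11) = mex{1,1} = 0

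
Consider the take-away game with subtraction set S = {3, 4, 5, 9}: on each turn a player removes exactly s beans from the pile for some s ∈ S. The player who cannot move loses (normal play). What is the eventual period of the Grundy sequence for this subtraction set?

n :  0  1  2  3  4  5  6  7  8  9 10 11 12 13 14 15 16 17 18 19 20 21 22 23 24 25 26 27 28 29
G :  0  0  0  1  1  1  2  2  0  3  3  1  4  2  0  0  0  1  1  1  2  2  0  3  3  1  4  2  0  0
G(n+14) = G(n) holds for n = 0,…,8 (a full window of length max(S) = 9), so the sequence is purely periodic with period 14.

14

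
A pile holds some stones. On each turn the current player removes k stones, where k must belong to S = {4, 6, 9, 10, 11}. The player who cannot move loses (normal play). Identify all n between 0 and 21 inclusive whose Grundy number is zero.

n :  0  1  2  3  4  5  6  7  8  9 10 11 12 13 14 15 16 17 18 19 20 21
G :  0  0  0  0  1  1  1  1  2  2  2  2  3  3  3  0  0  0  0  1  1  1
P-positions are exactly the n with G(n) = 0.

0, 1, 2, 3, 15, 16, 17, 18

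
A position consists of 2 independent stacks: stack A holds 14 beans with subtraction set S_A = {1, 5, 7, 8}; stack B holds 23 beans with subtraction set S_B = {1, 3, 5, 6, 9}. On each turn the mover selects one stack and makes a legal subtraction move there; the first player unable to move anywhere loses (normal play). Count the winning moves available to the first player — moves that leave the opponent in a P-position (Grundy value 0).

Stack A, S = {1, 5, 7, 8}:
n :  0  1  2  3  4  5  6  7  8  9 10 11 12 13 14
G :  0  1  0  1  0  1  0  1  2  3  2  3  2  3  2
G_A(14) = 2.
Stack B, S = {1, 3, 5, 6, 9}:
n :  0  1  2  3  4  5  6  7  8  9 10 11 12 13 14 15 16 17 18 19 20 21 22 23
G :  0  1  0  1  0  1  2  3  2  3  2  3  0  1  0  1  0  1  2  3  2  3  2  3
G_B(23) = 3.
Combined Grundy value = 2 ⊕ 3 = 1.
A winning move leaves total XOR = 0, i.e. changes one component's Grundy value g to g ⊕ X where X is the current total.
Stack A: need g' = 2⊕1 = 3. Options: 14−1→G=3, 14−5→G=3, 14−7→G=1, 14−8→G=0. Hits: 2.
Stack B: need g' = 3⊕1 = 2. Options: 23−1→G=2, 23−3→G=2, 23−5→G=2, 23−6→G=1, 23−9→G=0. Hits: 3.

5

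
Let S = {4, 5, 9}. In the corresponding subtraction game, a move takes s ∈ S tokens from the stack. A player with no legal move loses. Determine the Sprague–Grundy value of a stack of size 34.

2

G(0) = 0
G(1) = mex{} = 0
G(2) = mex{} = 0
G(3) = mex{} = 0
G(4) = mex{0} = 1
G(5) = mex{0,0} = 1
G(6) = mex{0,0} = 1
G(7) = mex{0,0} = 1
G(8) = mex{1,0} = 2
G(9) = mex{1,1,0} = 2
G(10) = mex{1,1,0} = 2
G(11) = mex{1,1,0} = 2
G(12) = mex{2,1,0} = 3
G(13) = mex{2,2,1} = 0
G(14) = mex{2,2,1} = 0
G(15) = mex{2,2,1} = 0
G(16) = mex{3,2,1} = 0
G(17) = mex{0,3,2} = 1
G(18) = mex{0,0,2} = 1
G(19) = mex{0,0,2} = 1
G(20) = mex{0,0,2} = 1
G(21) = mex{1,0,3} = 2
G(22) = mex{1,1,0} = 2
G(23) = mex{1,1,0} = 2
G(24) = mex{1,1,0} = 2
G(25) = mex{2,1,0} = 3
G(26) = mex{2,2,1} = 0
G(27) = mex{2,2,1} = 0
G(28) = mex{2,2,1} = 0
G(29) = mex{3,2,1} = 0
G(30) = mex{0,3,2} = 1
G(31) = mex{0,0,2} = 1
G(32) = mex{0,0,2} = 1
G(33) = mex{0,0,2} = 1
G(34) = mex{1,0,3} = 2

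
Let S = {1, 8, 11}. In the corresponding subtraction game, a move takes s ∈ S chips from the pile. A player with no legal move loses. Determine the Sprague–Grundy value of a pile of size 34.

G(0) = 0
G(1) = mex{0} = 1
G(2) = mex{1} = 0
G(3) = mex{0} = 1
G(4) = mex{1} = 0
G(5) = mex{0} = 1
G(6) = mex{1} = 0
G(7) = mex{0} = 1
G(8) = mex{1,0} = 2
G(9) = mex{2,1} = 0
G(10) = mex{0,0} = 1
G(11) = mex{1,1,0} = 2
G(12) = mex{2,0,1} = 3
G(13) = mex{3,1,0} = 2
G(14) = mex{2,0,1} = 3
G(15) = mex{3,1,0} = 2
G(16) = mex{2,2,1} = 0
G(17) = mex{0,0,0} = 1
G(18) = mex{1,1,1} = 0
G(19) = mex{0,2,2} = 1
G(20) = mex{1,3,0} = 2
G(21) = mex{2,2,1} = 0
G(22) = mex{0,3,2} = 1
G(23) = mex{1,2,3} = 0
G(24) = mex{0,0,2} = 1
G(25) = mex{1,1,3} = 0
G(26) = mex{0,0,2} = 1
G(27) = mex{1,1,0} = 2
G(28) = mex{2,2,1} = 0
G(29) = mex{0,0,0} = 1
G(30) = mex{1,1,1} = 0
G(31) = mex{0,0,2} = 1
G(32) = mex{1,1,0} = 2
G(33) = mex{2,0,1} = 3
G(34) = mex{3,1,0} = 2

2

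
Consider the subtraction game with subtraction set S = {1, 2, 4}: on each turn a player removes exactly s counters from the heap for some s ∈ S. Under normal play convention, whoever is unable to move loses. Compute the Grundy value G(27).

0

n :  0  1  2  3  4  5  6  7  8  9 10 11 12 13 14 15 16 17 18 19 20 21 22 23 24 25 26 27
G :  0  1  2  0  1  2  0  1  2  0  1  2  0  1  2  0  1  2  0  1  2  0  1  2  0  1  2  0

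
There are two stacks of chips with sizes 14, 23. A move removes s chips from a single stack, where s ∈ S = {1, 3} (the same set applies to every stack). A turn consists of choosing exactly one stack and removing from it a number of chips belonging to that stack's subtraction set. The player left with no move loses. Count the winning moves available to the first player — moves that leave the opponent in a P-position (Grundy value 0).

4

All stacks use S = {1, 3}:
G(0) = 0
G(1) = mex{0} = 1
G(2) = mex{1} = 0
G(3) = mex{0,0} = 1
G(4) = mex{1,1} = 0
G(5) = mex{0,0} = 1
G(6) = mex{1,1} = 0
G(7) = mex{0,0} = 1
G(8) = mex{1,1} = 0
G(9) = mex{0,0} = 1
G(10) = mex{1,1} = 0
G(11) = mex{0,0} = 1
G(12) = mex{1,1} = 0
G(13) = mex{0,0} = 1
G(14) = mex{1,1} = 0
G(15) = mex{0,0} = 1
G(16) = mex{1,1} = 0
G(17) = mex{0,0} = 1
G(18) = mex{1,1} = 0
G(19) = mex{0,0} = 1
G(20) = mex{1,1} = 0
G(21) = mex{0,0} = 1
G(22) = mex{1,1} = 0
G(23) = mex{0,0} = 1
Stack A: G(14) = 0.
Stack B: G(23) = 1.
Combined Grundy value = 0 ⊕ 1 = 1.
A winning move leaves total XOR = 0, i.e. changes one component's Grundy value g to g ⊕ X where X is the current total.
Stack A: need g' = 0⊕1 = 1. Options: 14−1→G=1, 14−3→G=1. Hits: 2.
Stack B: need g' = 1⊕1 = 0. Options: 23−1→G=0, 23−3→G=0. Hits: 2.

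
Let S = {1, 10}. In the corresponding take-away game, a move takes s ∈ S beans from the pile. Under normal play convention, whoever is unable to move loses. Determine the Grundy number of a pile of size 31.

G(0) = 0
G(1) = mex{0} = 1
G(2) = mex{1} = 0
G(3) = mex{0} = 1
G(4) = mex{1} = 0
G(5) = mex{0} = 1
G(6) = mex{1} = 0
G(7) = mex{0} = 1
G(8) = mex{1} = 0
G(9) = mex{0} = 1
G(10) = mex{1,0} = 2
G(11) = mex{2,1} = 0
G(12) = mex{0,0} = 1
G(13) = mex{1,1} = 0
G(14) = mex{0,0} = 1
G(15) = mex{1,1} = 0
G(16) = mex{0,0} = 1
G(17) = mex{1,1} = 0
G(18) = mex{0,0} = 1
G(19) = mex{1,1} = 0
G(20) = mex{0,2} = 1
G(21) = mex{1,0} = 2
G(22) = mex{2,1} = 0
G(23) = mex{0,0} = 1
G(24) = mex{1,1} = 0
G(25) = mex{0,0} = 1
G(26) = mex{1,1} = 0
G(27) = mex{0,0} = 1
G(28) = mex{1,1} = 0
G(29) = mex{0,0} = 1
G(30) = mex{1,1} = 0
G(31) = mex{0,2} = 1

1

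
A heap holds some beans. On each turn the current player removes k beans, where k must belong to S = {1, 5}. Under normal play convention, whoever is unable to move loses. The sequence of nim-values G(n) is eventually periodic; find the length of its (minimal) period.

2

G(0) = 0
G(1) = mex{0} = 1
G(2) = mex{1} = 0
G(3) = mex{0} = 1
G(4) = mex{1} = 0
G(5) = mex{0,0} = 1
G(6) = mex{1,1} = 0
G(7) = mex{0,0} = 1
G(8) = mex{1,1} = 0
G(9) = mex{0,0} = 1
G(10) = mex{1,1} = 0
G(11) = mex{0,0} = 1
G(12) = mex{1,1} = 0
G(13) = mex{0,0} = 1
G(14) = mex{1,1} = 0
G(n+2) = G(n) holds for n = 0,…,4 (a full window of length max(S) = 5), so the sequence is purely periodic with period 2.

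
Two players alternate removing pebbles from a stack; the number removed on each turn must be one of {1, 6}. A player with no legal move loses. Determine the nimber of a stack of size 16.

G(0) = 0
G(1) = mex{0} = 1
G(2) = mex{1} = 0
G(3) = mex{0} = 1
G(4) = mex{1} = 0
G(5) = mex{0} = 1
G(6) = mex{1,0} = 2
G(7) = mex{2,1} = 0
G(8) = mex{0,0} = 1
G(9) = mex{1,1} = 0
G(10) = mex{0,0} = 1
G(11) = mex{1,1} = 0
G(12) = mex{0,2} = 1
G(13) = mex{1,0} = 2
G(14) = mex{2,1} = 0
G(15) = mex{0,0} = 1
G(16) = mex{1,1} = 0

0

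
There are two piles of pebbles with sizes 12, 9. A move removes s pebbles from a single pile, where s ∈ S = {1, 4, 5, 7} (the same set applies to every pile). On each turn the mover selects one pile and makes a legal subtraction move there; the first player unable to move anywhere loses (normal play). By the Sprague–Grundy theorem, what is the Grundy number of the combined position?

3

All piles use S = {1, 4, 5, 7}:
n :  0  1  2  3  4  5  6  7  8  9 10 11 12
G :  0  1  0  1  2  3  2  3  0  1  0  1  2
Pile A: G(12) = 2.
Pile B: G(9) = 1.
Combined Grundy value = 2 ⊕ 1 = 3.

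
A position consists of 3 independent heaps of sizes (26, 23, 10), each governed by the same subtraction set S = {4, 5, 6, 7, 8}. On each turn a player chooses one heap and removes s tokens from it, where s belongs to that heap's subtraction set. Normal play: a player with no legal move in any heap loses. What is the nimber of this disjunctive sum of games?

All heaps use S = {4, 5, 6, 7, 8}:
n :  0  1  2  3  4  5  6  7  8  9 10 11 12 13 14 15 16 17 18 19 20 21 22 23 24 25 26
G :  0  0  0  0  1  1  1  1  2  2  2  2  0  0  0  0  1  1  1  1  2  2  2  2  0  0  0
Heap A: G(26) = 0.
Heap B: G(23) = 2.
Heap C: G(10) = 2.
Combined Grundy value = 0 ⊕ 2 ⊕ 2 = 0.

0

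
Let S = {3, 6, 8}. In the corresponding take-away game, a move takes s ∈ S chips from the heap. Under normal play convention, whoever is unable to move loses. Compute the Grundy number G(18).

G(0) = 0
G(1) = mex{} = 0
G(2) = mex{} = 0
G(3) = mex{0} = 1
G(4) = mex{0} = 1
G(5) = mex{0} = 1
G(6) = mex{1,0} = 2
G(7) = mex{1,0} = 2
G(8) = mex{1,0,0} = 2
G(9) = mex{2,1,0} = 3
G(10) = mex{2,1,0} = 3
G(11) = mex{2,1,1} = 0
G(12) = mex{3,2,1} = 0
G(13) = mex{3,2,1} = 0
G(14) = mex{0,2,2} = 1
G(15) = mex{0,3,2} = 1
G(16) = mex{0,3,2} = 1
G(17) = mex{1,0,3} = 2
G(18) = mex{1,0,3} = 2

2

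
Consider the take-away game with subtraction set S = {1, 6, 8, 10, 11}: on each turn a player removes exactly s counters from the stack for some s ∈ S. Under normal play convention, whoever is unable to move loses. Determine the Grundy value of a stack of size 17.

G(0) = 0
G(1) = mex{0} = 1
G(2) = mex{1} = 0
G(3) = mex{0} = 1
G(4) = mex{1} = 0
G(5) = mex{0} = 1
G(6) = mex{1,0} = 2
G(7) = mex{2,1} = 0
G(8) = mex{0,0,0} = 1
G(9) = mex{1,1,1} = 0
G(10) = mex{0,0,0,0} = 1
G(11) = mex{1,1,1,1,0} = 2
G(12) = mex{2,2,0,0,1} = 3
G(13) = mex{3,0,1,1,0} = 2
G(14) = mex{2,1,2,0,1} = 3
G(15) = mex{3,0,0,1,0} = 2
G(16) = mex{2,1,1,2,1} = 0
G(17) = mex{0,2,0,0,2} = 1

1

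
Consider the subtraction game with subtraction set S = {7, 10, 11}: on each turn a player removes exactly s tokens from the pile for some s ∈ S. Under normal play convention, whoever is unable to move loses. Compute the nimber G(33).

n :  0  1  2  3  4  5  6  7  8  9 10 11 12 13 14 15 16 17 18 19 20 21 22 23 24 25 26 27 28 29 30 31 32 33
G :  0  0  0  0  0  0  0  1  1  1  1  1  1  1  2  2  2  2  0  0  0  0  0  0  0  1  1  1  1  1  1  1  2  2

2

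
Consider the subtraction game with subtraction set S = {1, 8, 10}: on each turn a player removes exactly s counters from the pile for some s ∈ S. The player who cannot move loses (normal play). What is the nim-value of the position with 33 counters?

0

n :  0  1  2  3  4  5  6  7  8  9 10 11 12 13 14 15 16 17 18 19 20 21 22 23 24 25 26 27 28 29 30 31 32 33
G :  0  1  0  1  0  1  0  1  2  0  1  0  1  0  1  0  1  2  0  1  0  1  0  1  0  1  2  0  1  0  1  0  1  0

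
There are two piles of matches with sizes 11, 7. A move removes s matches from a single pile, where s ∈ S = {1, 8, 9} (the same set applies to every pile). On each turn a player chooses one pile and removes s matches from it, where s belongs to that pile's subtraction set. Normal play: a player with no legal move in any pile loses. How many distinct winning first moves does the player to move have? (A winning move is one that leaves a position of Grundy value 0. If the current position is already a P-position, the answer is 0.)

1

All piles use S = {1, 8, 9}:
G(0) = 0
G(1) = mex{0} = 1
G(2) = mex{1} = 0
G(3) = mex{0} = 1
G(4) = mex{1} = 0
G(5) = mex{0} = 1
G(6) = mex{1} = 0
G(7) = mex{0} = 1
G(8) = mex{1,0} = 2
G(9) = mex{2,1,0} = 3
G(10) = mex{3,0,1} = 2
G(11) = mex{2,1,0} = 3
Pile A: G(11) = 3.
Pile B: G(7) = 1.
Combined Grundy value = 3 ⊕ 1 = 2.
A winning move leaves total XOR = 0, i.e. changes one component's Grundy value g to g ⊕ X where X is the current total.
Pile A: need g' = 3⊕2 = 1. Options: 11−1→G=2, 11−8→G=1, 11−9→G=0. Hits: 1.
Pile B: need g' = 1⊕2 = 3. Options: 7−1→G=0. Hits: 0.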